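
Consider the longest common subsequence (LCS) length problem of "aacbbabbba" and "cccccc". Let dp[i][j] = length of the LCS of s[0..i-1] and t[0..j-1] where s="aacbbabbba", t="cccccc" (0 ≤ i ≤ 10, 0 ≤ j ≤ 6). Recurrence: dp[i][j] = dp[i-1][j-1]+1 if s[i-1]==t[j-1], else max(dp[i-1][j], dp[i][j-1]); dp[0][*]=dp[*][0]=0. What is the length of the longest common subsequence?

1

   ''  c  c  c  c  c  c
''  0  0  0  0  0  0  0
 a  0  0  0  0  0  0  0
 a  0  0  0  0  0  0  0
 c  0  1  1  1  1  1  1
 b  0  1  1  1  1  1  1
 b  0  1  1  1  1  1  1
 a  0  1  1  1  1  1  1
 b  0  1  1  1  1  1  1
 b  0  1  1  1  1  1  1
 b  0  1  1  1  1  1  1
 a  0  1  1  1  1  1  1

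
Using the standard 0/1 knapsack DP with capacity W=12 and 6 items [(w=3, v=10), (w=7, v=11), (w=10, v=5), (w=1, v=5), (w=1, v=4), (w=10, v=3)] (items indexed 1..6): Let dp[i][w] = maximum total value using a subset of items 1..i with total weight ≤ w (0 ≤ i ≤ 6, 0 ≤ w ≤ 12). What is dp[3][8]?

11

i\w   0   1   2   3   4   5   6   7   8   9  10  11  12
  0   0   0   0   0   0   0   0   0   0   0   0   0   0
  1   0   0   0  10  10  10  10  10  10  10  10  10  10
  2   0   0   0  10  10  10  10  11  11  11  21  21  21
  3   0   0   0  10  10  10  10  11  11  11  21  21  21
  4   0   5   5  10  15  15  15  15  16  16  21  26  26
  5   0   5   9  10  15  19  19  19  19  20  21  26  30
  6   0   5   9  10  15  19  19  19  19  20  21  26  30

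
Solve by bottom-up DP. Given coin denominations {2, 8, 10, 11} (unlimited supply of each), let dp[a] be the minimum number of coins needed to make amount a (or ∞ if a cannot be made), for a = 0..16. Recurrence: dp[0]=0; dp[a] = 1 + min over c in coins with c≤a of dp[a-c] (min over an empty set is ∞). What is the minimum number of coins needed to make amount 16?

 a  0  1  2  3  4  5  6  7  8  9 10 11 12 13 14 15 16
dp  0  -  1  -  2  -  3  -  1  -  1  1  2  2  3  3  2
(- denotes ∞ / unreachable)

2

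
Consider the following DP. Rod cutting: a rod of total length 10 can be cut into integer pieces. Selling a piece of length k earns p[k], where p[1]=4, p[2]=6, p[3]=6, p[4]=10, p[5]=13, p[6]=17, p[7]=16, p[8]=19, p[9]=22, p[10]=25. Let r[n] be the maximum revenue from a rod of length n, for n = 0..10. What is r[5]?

20

   n    0    1    2    3    4    5    6    7    8    9   10
r[n]    0    4    8   12   16   20   24   28   32   36   40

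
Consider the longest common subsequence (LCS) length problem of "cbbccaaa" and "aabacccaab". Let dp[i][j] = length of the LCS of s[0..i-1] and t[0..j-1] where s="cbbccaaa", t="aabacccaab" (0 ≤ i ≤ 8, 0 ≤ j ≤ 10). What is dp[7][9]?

   ''  a  a  b  a  c  c  c  a  a  b
''  0  0  0  0  0  0  0  0  0  0  0
 c  0  0  0  0  0  1  1  1  1  1  1
 b  0  0  0  1  1  1  1  1  1  1  2
 b  0  0  0  1  1  1  1  1  1  1  2
 c  0  0  0  1  1  2  2  2  2  2  2
 c  0  0  0  1  1  2  3  3  3  3  3
 a  0  1  1  1  2  2  3  3  4  4  4
 a  0  1  2  2  2  2  3  3  4  5  5
 a  0  1  2  2  3  3  3  3  4  5  5

5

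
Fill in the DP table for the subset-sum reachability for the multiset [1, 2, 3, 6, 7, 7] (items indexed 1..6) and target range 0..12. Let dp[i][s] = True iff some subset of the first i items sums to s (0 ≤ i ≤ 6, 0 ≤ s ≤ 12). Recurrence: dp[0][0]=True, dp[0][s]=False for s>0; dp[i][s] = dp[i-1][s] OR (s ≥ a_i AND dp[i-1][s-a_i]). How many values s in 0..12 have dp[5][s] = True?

i\s   0   1   2   3   4   5   6   7   8   9  10  11  12
  0   T   F   F   F   F   F   F   F   F   F   F   F   F
  1   T   T   F   F   F   F   F   F   F   F   F   F   F
  2   T   T   T   T   F   F   F   F   F   F   F   F   F
  3   T   T   T   T   T   T   T   F   F   F   F   F   F
  4   T   T   T   T   T   T   T   T   T   T   T   T   T
  5   T   T   T   T   T   T   T   T   T   T   T   T   T
  6   T   T   T   T   T   T   T   T   T   T   T   T   T

13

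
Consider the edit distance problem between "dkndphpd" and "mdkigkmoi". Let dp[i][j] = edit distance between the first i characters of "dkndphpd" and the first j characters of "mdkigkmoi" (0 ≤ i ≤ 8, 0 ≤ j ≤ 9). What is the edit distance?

7

   ''  m  d  k  i  g  k  m  o  i
''  0  1  2  3  4  5  6  7  8  9
 d  1  1  1  2  3  4  5  6  7  8
 k  2  2  2  1  2  3  4  5  6  7
 n  3  3  3  2  2  3  4  5  6  7
 d  4  4  3  3  3  3  4  5  6  7
 p  5  5  4  4  4  4  4  5  6  7
 h  6  6  5  5  5  5  5  5  6  7
 p  7  7  6  6  6  6  6  6  6  7
 d  8  8  7  7  7  7  7  7  7  7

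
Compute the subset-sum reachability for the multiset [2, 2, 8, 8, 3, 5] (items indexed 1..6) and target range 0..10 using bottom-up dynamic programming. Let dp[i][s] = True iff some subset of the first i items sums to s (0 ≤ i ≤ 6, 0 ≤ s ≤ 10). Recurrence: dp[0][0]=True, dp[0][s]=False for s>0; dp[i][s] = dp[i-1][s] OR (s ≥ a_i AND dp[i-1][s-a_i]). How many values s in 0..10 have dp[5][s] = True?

8

i\s   0   1   2   3   4   5   6   7   8   9  10
  0   T   F   F   F   F   F   F   F   F   F   F
  1   T   F   T   F   F   F   F   F   F   F   F
  2   T   F   T   F   T   F   F   F   F   F   F
  3   T   F   T   F   T   F   F   F   T   F   T
  4   T   F   T   F   T   F   F   F   T   F   T
  5   T   F   T   T   T   T   F   T   T   F   T
  6   T   F   T   T   T   T   F   T   T   T   T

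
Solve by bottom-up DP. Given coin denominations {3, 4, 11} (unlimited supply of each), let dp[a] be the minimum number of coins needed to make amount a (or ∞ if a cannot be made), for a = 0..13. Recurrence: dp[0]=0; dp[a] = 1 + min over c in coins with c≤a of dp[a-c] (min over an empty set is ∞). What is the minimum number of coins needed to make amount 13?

 a  0  1  2  3  4  5  6  7  8  9 10 11 12 13
dp  0  -  -  1  1  -  2  2  2  3  3  1  3  4
(- denotes ∞ / unreachable)

4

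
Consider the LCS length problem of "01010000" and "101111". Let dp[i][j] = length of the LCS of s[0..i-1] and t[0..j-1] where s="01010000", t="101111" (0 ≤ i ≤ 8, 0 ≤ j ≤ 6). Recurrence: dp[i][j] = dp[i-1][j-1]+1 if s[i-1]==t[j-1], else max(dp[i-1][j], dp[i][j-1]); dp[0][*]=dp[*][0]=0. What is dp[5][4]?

3

   ''  1  0  1  1  1  1
''  0  0  0  0  0  0  0
 0  0  0  1  1  1  1  1
 1  0  1  1  2  2  2  2
 0  0  1  2  2  2  2  2
 1  0  1  2  3  3  3  3
 0  0  1  2  3  3  3  3
 0  0  1  2  3  3  3  3
 0  0  1  2  3  3  3  3
 0  0  1  2  3  3  3  3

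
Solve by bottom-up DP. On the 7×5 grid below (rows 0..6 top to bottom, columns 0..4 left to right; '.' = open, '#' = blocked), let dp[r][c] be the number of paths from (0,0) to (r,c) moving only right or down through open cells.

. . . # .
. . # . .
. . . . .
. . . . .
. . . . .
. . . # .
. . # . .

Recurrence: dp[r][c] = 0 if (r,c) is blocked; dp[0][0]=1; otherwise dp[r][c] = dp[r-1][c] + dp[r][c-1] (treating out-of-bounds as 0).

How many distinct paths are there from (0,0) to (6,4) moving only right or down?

35

r\c   0   1   2   3   4
  0   1   1   1   0   0
  1   1   2   0   0   0
  2   1   3   3   3   3
  3   1   4   7  10  13
  4   1   5  12  22  35
  5   1   6  18   0  35
  6   1   7   0   0  35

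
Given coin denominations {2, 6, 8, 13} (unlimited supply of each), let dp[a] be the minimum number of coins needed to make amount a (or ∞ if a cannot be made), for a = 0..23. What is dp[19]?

2

 a  0  1  2  3  4  5  6  7  8  9 10 11 12 13 14 15 16 17 18 19 20 21 22 23
dp  0  -  1  -  2  -  1  -  1  -  2  -  2  1  2  2  2  3  3  2  3  2  3  3
(- denotes ∞ / unreachable)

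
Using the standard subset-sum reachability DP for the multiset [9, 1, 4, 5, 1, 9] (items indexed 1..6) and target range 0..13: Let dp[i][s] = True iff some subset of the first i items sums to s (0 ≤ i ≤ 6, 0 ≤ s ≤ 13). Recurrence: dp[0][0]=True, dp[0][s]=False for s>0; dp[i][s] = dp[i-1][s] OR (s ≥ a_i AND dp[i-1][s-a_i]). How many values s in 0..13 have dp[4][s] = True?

8

i\s   0   1   2   3   4   5   6   7   8   9  10  11  12  13
  0   T   F   F   F   F   F   F   F   F   F   F   F   F   F
  1   T   F   F   F   F   F   F   F   F   T   F   F   F   F
  2   T   T   F   F   F   F   F   F   F   T   T   F   F   F
  3   T   T   F   F   T   T   F   F   F   T   T   F   F   T
  4   T   T   F   F   T   T   T   F   F   T   T   F   F   T
  5   T   T   T   F   T   T   T   T   F   T   T   T   F   T
  6   T   T   T   F   T   T   T   T   F   T   T   T   F   T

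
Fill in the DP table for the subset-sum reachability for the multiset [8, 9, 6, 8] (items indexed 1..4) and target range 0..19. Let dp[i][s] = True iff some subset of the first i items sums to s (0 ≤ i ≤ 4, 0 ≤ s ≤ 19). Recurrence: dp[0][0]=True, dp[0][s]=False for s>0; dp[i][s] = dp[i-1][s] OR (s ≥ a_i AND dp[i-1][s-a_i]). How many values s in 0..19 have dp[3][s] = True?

7

i\s   0   1   2   3   4   5   6   7   8   9  10  11  12  13  14  15  16  17  18  19
  0   T   F   F   F   F   F   F   F   F   F   F   F   F   F   F   F   F   F   F   F
  1   T   F   F   F   F   F   F   F   T   F   F   F   F   F   F   F   F   F   F   F
  2   T   F   F   F   F   F   F   F   T   T   F   F   F   F   F   F   F   T   F   F
  3   T   F   F   F   F   F   T   F   T   T   F   F   F   F   T   T   F   T   F   F
  4   T   F   F   F   F   F   T   F   T   T   F   F   F   F   T   T   T   T   F   F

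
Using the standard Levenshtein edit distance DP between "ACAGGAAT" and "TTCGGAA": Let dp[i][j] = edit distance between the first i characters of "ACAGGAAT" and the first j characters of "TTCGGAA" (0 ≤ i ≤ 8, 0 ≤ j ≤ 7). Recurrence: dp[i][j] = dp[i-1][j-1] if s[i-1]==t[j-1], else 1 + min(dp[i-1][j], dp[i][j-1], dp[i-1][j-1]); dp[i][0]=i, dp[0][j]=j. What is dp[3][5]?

4

   ''  T  T  C  G  G  A  A
''  0  1  2  3  4  5  6  7
 A  1  1  2  3  4  5  5  6
 C  2  2  2  2  3  4  5  6
 A  3  3  3  3  3  4  4  5
 G  4  4  4  4  3  3  4  5
 G  5  5  5  5  4  3  4  5
 A  6  6  6  6  5  4  3  4
 A  7  7  7  7  6  5  4  3
 T  8  7  7  8  7  6  5  4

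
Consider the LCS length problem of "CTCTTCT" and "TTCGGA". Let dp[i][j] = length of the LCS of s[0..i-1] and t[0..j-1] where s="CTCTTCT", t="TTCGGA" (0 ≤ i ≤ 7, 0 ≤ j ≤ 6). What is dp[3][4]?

2

   ''  T  T  C  G  G  A
''  0  0  0  0  0  0  0
 C  0  0  0  1  1  1  1
 T  0  1  1  1  1  1  1
 C  0  1  1  2  2  2  2
 T  0  1  2  2  2  2  2
 T  0  1  2  2  2  2  2
 C  0  1  2  3  3  3  3
 T  0  1  2  3  3  3  3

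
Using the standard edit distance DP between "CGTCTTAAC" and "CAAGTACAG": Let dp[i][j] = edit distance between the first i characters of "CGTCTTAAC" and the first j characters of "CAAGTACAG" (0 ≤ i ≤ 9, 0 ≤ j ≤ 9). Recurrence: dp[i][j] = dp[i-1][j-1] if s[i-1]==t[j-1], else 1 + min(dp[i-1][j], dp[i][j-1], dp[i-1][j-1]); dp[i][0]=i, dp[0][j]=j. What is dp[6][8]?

5

   ''  C  A  A  G  T  A  C  A  G
''  0  1  2  3  4  5  6  7  8  9
 C  1  0  1  2  3  4  5  6  7  8
 G  2  1  1  2  2  3  4  5  6  7
 T  3  2  2  2  3  2  3  4  5  6
 C  4  3  3  3  3  3  3  3  4  5
 T  5  4  4  4  4  3  4  4  4  5
 T  6  5  5  5  5  4  4  5  5  5
 A  7  6  5  5  6  5  4  5  5  6
 A  8  7  6  5  6  6  5  5  5  6
 C  9  8  7  6  6  7  6  5  6  6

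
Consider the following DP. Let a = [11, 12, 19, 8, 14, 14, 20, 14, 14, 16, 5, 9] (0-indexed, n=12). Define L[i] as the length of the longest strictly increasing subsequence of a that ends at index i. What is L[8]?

3

   i    0    1    2    3    4    5    6    7    8    9   10   11
a[i]   11   12   19    8   14   14   20   14   14   16    5    9
L[i]    1    2    3    1    3    3    4    3    3    4    1    2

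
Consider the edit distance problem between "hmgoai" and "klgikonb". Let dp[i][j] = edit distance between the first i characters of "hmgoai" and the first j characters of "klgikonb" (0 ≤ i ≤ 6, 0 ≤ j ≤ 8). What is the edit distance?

   ''  k  l  g  i  k  o  n  b
''  0  1  2  3  4  5  6  7  8
 h  1  1  2  3  4  5  6  7  8
 m  2  2  2  3  4  5  6  7  8
 g  3  3  3  2  3  4  5  6  7
 o  4  4  4  3  3  4  4  5  6
 a  5  5  5  4  4  4  5  5  6
 i  6  6  6  5  4  5  5  6  6

6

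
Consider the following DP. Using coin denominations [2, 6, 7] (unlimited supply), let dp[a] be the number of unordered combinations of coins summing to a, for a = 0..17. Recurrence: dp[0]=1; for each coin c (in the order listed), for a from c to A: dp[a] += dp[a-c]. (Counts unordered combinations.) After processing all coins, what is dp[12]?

after  coin     0     1     2     3     4     5     6     7     8     9    10    11    12    13    14    15    16    17
          2     1     0     1     0     1     0     1     0     1     0     1     0     1     0     1     0     1     0
          6     1     0     1     0     1     0     2     0     2     0     2     0     3     0     3     0     3     0
          7     1     0     1     0     1     0     2     1     2     1     2     1     3     2     4     2     4     2

3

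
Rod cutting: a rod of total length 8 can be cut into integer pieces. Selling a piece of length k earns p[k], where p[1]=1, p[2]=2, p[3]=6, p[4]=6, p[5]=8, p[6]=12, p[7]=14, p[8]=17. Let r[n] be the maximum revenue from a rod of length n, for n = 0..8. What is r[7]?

   n    0    1    2    3    4    5    6    7    8
r[n]    0    1    2    6    7    8   12   14   17

14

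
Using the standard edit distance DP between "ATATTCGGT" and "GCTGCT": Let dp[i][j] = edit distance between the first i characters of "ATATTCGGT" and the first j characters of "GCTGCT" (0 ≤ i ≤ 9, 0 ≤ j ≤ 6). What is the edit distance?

6

   ''  G  C  T  G  C  T
''  0  1  2  3  4  5  6
 A  1  1  2  3  4  5  6
 T  2  2  2  2  3  4  5
 A  3  3  3  3  3  4  5
 T  4  4  4  3  4  4  4
 T  5  5  5  4  4  5  4
 C  6  6  5  5  5  4  5
 G  7  6  6  6  5  5  5
 G  8  7  7  7  6  6  6
 T  9  8  8  7  7  7  6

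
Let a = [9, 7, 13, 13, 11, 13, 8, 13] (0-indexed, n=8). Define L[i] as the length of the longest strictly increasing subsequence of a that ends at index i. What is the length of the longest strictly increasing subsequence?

3

   i    0    1    2    3    4    5    6    7
a[i]    9    7   13   13   11   13    8   13
L[i]    1    1    2    2    2    3    2    3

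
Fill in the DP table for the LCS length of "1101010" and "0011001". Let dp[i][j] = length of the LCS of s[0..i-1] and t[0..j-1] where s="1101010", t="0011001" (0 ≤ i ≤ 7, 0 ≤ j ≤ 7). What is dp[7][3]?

   ''  0  0  1  1  0  0  1
''  0  0  0  0  0  0  0  0
 1  0  0  0  1  1  1  1  1
 1  0  0  0  1  2  2  2  2
 0  0  1  1  1  2  3  3  3
 1  0  1  1  2  2  3  3  4
 0  0  1  2  2  2  3  4  4
 1  0  1  2  3  3  3  4  5
 0  0  1  2  3  3  4  4  5

3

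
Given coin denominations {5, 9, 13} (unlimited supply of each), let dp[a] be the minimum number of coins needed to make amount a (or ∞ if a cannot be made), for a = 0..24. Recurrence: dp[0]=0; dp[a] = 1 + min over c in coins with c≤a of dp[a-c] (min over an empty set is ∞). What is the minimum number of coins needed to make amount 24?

 a  0  1  2  3  4  5  6  7  8  9 10 11 12 13 14 15 16 17 18 19 20 21 22 23 24
dp  0  -  -  -  -  1  -  -  -  1  2  -  -  1  2  3  -  -  2  3  4  -  2  3  4
(- denotes ∞ / unreachable)

4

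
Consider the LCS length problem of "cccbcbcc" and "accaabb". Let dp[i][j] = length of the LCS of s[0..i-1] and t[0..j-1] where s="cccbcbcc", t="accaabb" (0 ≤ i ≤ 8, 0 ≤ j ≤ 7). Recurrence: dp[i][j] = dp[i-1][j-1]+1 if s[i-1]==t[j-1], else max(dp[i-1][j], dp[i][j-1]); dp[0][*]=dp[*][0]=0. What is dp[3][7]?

   ''  a  c  c  a  a  b  b
''  0  0  0  0  0  0  0  0
 c  0  0  1  1  1  1  1  1
 c  0  0  1  2  2  2  2  2
 c  0  0  1  2  2  2  2  2
 b  0  0  1  2  2  2  3  3
 c  0  0  1  2  2  2  3  3
 b  0  0  1  2  2  2  3  4
 c  0  0  1  2  2  2  3  4
 c  0  0  1  2  2  2  3  4

2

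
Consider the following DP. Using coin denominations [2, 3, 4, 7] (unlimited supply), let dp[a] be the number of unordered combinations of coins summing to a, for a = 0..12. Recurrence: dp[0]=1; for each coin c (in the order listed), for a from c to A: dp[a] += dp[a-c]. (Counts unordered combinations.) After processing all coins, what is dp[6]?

3

after  coin     0     1     2     3     4     5     6     7     8     9    10    11    12
          2     1     0     1     0     1     0     1     0     1     0     1     0     1
          3     1     0     1     1     1     1     2     1     2     2     2     2     3
          4     1     0     1     1     2     1     3     2     4     3     5     4     7
          7     1     0     1     1     2     1     3     3     4     4     6     6     8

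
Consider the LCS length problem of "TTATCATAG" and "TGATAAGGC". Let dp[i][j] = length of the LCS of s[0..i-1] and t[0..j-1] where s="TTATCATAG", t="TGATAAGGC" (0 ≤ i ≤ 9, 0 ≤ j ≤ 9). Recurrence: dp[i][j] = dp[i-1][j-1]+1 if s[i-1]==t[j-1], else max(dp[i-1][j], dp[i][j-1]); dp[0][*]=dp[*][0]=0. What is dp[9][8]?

6

   ''  T  G  A  T  A  A  G  G  C
''  0  0  0  0  0  0  0  0  0  0
 T  0  1  1  1  1  1  1  1  1  1
 T  0  1  1  1  2  2  2  2  2  2
 A  0  1  1  2  2  3  3  3  3  3
 T  0  1  1  2  3  3  3  3  3  3
 C  0  1  1  2  3  3  3  3  3  4
 A  0  1  1  2  3  4  4  4  4  4
 T  0  1  1  2  3  4  4  4  4  4
 A  0  1  1  2  3  4  5  5  5  5
 G  0  1  2  2  3  4  5  6  6  6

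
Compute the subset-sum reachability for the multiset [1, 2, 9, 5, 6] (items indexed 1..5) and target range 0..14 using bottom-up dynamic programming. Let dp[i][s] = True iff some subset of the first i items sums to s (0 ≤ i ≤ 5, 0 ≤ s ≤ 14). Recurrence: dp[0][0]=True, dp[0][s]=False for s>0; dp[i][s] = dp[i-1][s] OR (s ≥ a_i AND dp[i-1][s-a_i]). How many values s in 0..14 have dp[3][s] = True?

i\s   0   1   2   3   4   5   6   7   8   9  10  11  12  13  14
  0   T   F   F   F   F   F   F   F   F   F   F   F   F   F   F
  1   T   T   F   F   F   F   F   F   F   F   F   F   F   F   F
  2   T   T   T   T   F   F   F   F   F   F   F   F   F   F   F
  3   T   T   T   T   F   F   F   F   F   T   T   T   T   F   F
  4   T   T   T   T   F   T   T   T   T   T   T   T   T   F   T
  5   T   T   T   T   F   T   T   T   T   T   T   T   T   T   T

8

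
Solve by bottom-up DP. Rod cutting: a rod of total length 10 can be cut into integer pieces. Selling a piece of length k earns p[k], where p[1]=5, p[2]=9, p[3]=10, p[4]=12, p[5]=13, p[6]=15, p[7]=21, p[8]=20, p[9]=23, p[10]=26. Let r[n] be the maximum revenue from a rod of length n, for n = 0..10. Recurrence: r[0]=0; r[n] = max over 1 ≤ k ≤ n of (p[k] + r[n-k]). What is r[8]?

40

   n    0    1    2    3    4    5    6    7    8    9   10
r[n]    0    5   10   15   20   25   30   35   40   45   50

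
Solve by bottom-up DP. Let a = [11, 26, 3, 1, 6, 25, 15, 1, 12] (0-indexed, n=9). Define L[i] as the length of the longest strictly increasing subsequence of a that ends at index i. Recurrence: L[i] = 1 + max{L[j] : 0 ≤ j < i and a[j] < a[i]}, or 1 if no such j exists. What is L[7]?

   i    0    1    2    3    4    5    6    7    8
a[i]   11   26    3    1    6   25   15    1   12
L[i]    1    2    1    1    2    3    3    1    3

1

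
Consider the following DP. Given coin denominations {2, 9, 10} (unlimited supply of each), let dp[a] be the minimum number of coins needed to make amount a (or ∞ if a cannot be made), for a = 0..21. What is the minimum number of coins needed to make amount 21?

3

 a  0  1  2  3  4  5  6  7  8  9 10 11 12 13 14 15 16 17 18 19 20 21
dp  0  -  1  -  2  -  3  -  4  1  1  2  2  3  3  4  4  5  2  2  2  3
(- denotes ∞ / unreachable)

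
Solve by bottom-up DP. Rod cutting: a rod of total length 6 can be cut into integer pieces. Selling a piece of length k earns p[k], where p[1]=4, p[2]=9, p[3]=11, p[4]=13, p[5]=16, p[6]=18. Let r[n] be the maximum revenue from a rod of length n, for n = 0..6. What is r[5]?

22

   n    0    1    2    3    4    5    6
r[n]    0    4    9   13   18   22   27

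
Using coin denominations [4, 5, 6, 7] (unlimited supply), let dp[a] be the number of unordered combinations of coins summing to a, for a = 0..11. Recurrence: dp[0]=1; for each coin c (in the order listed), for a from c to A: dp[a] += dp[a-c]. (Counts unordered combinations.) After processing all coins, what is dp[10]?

2

after  coin     0     1     2     3     4     5     6     7     8     9    10    11
          4     1     0     0     0     1     0     0     0     1     0     0     0
          5     1     0     0     0     1     1     0     0     1     1     1     0
          6     1     0     0     0     1     1     1     0     1     1     2     1
          7     1     0     0     0     1     1     1     1     1     1     2     2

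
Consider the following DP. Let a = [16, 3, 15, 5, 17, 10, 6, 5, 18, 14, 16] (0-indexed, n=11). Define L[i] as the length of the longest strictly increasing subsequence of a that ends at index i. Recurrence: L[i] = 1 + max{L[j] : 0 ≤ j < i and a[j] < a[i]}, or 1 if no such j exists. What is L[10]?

5

   i    0    1    2    3    4    5    6    7    8    9   10
a[i]   16    3   15    5   17   10    6    5   18   14   16
L[i]    1    1    2    2    3    3    3    2    4    4    5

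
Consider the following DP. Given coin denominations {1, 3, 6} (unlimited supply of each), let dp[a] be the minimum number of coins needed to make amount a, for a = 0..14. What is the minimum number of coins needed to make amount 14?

 a  0  1  2  3  4  5  6  7  8  9 10 11 12 13 14
dp  0  1  2  1  2  3  1  2  3  2  3  4  2  3  4

4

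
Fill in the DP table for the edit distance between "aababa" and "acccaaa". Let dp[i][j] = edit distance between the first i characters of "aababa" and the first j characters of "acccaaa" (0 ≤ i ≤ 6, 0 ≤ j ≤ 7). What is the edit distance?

4

   ''  a  c  c  c  a  a  a
''  0  1  2  3  4  5  6  7
 a  1  0  1  2  3  4  5  6
 a  2  1  1  2  3  3  4  5
 b  3  2  2  2  3  4  4  5
 a  4  3  3  3  3  3  4  4
 b  5  4  4  4  4  4  4  5
 a  6  5  5  5  5  4  4  4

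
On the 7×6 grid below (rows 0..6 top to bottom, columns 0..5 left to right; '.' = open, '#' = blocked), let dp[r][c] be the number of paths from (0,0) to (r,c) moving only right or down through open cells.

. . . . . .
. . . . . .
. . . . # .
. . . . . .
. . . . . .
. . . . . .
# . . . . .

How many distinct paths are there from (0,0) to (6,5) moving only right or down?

r\c   0   1   2   3   4   5
  0   1   1   1   1   1   1
  1   1   2   3   4   5   6
  2   1   3   6  10   0   6
  3   1   4  10  20  20  26
  4   1   5  15  35  55  81
  5   1   6  21  56 111 192
  6   0   6  27  83 194 386

386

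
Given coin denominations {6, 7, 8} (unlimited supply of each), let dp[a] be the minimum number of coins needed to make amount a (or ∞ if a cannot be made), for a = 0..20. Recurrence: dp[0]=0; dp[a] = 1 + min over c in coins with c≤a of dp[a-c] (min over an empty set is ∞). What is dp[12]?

 a  0  1  2  3  4  5  6  7  8  9 10 11 12 13 14 15 16 17 18 19 20
dp  0  -  -  -  -  -  1  1  1  -  -  -  2  2  2  2  2  -  3  3  3
(- denotes ∞ / unreachable)

2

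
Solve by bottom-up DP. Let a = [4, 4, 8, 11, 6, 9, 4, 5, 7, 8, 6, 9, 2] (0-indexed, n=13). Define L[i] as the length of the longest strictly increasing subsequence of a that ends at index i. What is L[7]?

   i    0    1    2    3    4    5    6    7    8    9   10   11   12
a[i]    4    4    8   11    6    9    4    5    7    8    6    9    2
L[i]    1    1    2    3    2    3    1    2    3    4    3    5    1

2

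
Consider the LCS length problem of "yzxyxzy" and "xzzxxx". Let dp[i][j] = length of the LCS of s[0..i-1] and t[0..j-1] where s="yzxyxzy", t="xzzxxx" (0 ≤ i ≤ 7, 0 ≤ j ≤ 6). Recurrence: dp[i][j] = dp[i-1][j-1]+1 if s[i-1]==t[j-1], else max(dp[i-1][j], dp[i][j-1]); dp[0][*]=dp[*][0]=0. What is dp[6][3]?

2

   ''  x  z  z  x  x  x
''  0  0  0  0  0  0  0
 y  0  0  0  0  0  0  0
 z  0  0  1  1  1  1  1
 x  0  1  1  1  2  2  2
 y  0  1  1  1  2  2  2
 x  0  1  1  1  2  3  3
 z  0  1  2  2  2  3  3
 y  0  1  2  2  2  3  3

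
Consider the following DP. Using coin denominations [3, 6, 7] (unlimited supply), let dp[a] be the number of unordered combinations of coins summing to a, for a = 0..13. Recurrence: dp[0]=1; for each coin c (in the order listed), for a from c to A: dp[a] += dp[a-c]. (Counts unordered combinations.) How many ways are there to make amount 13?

2

after  coin     0     1     2     3     4     5     6     7     8     9    10    11    12    13
          3     1     0     0     1     0     0     1     0     0     1     0     0     1     0
          6     1     0     0     1     0     0     2     0     0     2     0     0     3     0
          7     1     0     0     1     0     0     2     1     0     2     1     0     3     2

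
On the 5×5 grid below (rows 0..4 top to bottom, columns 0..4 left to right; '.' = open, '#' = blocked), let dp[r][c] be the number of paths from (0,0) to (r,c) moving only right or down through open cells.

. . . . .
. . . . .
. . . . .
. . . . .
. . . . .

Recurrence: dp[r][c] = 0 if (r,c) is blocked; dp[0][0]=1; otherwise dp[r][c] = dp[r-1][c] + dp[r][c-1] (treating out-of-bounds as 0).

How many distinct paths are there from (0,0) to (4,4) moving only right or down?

r\c   0   1   2   3   4
  0   1   1   1   1   1
  1   1   2   3   4   5
  2   1   3   6  10  15
  3   1   4  10  20  35
  4   1   5  15  35  70

70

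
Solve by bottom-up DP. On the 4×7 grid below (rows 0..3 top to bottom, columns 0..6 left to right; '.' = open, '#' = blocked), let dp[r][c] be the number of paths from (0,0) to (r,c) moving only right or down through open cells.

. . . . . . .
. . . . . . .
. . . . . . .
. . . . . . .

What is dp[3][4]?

r\c   0   1   2   3   4   5   6
  0   1   1   1   1   1   1   1
  1   1   2   3   4   5   6   7
  2   1   3   6  10  15  21  28
  3   1   4  10  20  35  56  84

35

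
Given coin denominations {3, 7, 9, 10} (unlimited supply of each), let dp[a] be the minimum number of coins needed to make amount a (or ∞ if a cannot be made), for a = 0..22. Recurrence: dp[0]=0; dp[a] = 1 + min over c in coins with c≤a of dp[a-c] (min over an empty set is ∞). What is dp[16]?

2

 a  0  1  2  3  4  5  6  7  8  9 10 11 12 13 14 15 16 17 18 19 20 21 22
dp  0  -  -  1  -  -  2  1  -  1  1  -  2  2  2  3  2  2  2  2  2  3  3
(- denotes ∞ / unreachable)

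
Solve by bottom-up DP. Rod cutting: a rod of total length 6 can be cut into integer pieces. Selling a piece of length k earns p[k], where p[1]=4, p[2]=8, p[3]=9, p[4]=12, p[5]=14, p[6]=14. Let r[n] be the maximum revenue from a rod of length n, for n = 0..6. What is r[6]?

24

   n    0    1    2    3    4    5    6
r[n]    0    4    8   12   16   20   24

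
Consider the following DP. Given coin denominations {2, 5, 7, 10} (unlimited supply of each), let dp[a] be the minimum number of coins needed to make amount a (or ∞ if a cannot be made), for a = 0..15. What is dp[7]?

 a  0  1  2  3  4  5  6  7  8  9 10 11 12 13 14 15
dp  0  -  1  -  2  1  3  1  4  2  1  3  2  4  2  2
(- denotes ∞ / unreachable)

1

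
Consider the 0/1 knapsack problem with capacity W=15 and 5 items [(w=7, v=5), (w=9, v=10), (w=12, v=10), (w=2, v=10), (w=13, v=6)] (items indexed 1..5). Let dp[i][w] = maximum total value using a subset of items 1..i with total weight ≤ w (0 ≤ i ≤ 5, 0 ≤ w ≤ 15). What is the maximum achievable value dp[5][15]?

i\w   0   1   2   3   4   5   6   7   8   9  10  11  12  13  14  15
  0   0   0   0   0   0   0   0   0   0   0   0   0   0   0   0   0
  1   0   0   0   0   0   0   0   5   5   5   5   5   5   5   5   5
  2   0   0   0   0   0   0   0   5   5  10  10  10  10  10  10  10
  3   0   0   0   0   0   0   0   5   5  10  10  10  10  10  10  10
  4   0   0  10  10  10  10  10  10  10  15  15  20  20  20  20  20
  5   0   0  10  10  10  10  10  10  10  15  15  20  20  20  20  20

20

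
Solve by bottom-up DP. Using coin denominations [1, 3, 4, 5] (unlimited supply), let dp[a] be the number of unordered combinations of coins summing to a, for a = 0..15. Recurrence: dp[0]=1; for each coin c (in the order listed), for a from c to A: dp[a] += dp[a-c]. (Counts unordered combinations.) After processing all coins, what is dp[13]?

20

after  coin     0     1     2     3     4     5     6     7     8     9    10    11    12    13    14    15
          1     1     1     1     1     1     1     1     1     1     1     1     1     1     1     1     1
          3     1     1     1     2     2     2     3     3     3     4     4     4     5     5     5     6
          4     1     1     1     2     3     3     4     5     6     7     8     9    11    12    13    15
          5     1     1     1     2     3     4     5     6     8    10    12    14    17    20    23    27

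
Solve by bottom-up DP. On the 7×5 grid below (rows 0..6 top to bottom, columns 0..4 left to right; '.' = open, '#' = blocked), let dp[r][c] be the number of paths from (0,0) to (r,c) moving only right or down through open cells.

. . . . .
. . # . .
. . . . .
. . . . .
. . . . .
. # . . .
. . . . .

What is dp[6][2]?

r\c   0   1   2   3   4
  0   1   1   1   1   1
  1   1   2   0   1   2
  2   1   3   3   4   6
  3   1   4   7  11  17
  4   1   5  12  23  40
  5   1   0  12  35  75
  6   1   1  13  48 123

13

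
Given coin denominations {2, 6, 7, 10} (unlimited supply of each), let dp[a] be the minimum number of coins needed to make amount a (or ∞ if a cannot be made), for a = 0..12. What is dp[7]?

1

 a  0  1  2  3  4  5  6  7  8  9 10 11 12
dp  0  -  1  -  2  -  1  1  2  2  1  3  2
(- denotes ∞ / unreachable)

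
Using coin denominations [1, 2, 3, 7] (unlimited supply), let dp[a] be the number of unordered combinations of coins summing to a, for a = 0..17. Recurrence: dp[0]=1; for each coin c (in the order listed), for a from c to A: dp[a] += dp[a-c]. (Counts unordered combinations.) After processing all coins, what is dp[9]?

14

after  coin     0     1     2     3     4     5     6     7     8     9    10    11    12    13    14    15    16    17
          1     1     1     1     1     1     1     1     1     1     1     1     1     1     1     1     1     1     1
          2     1     1     2     2     3     3     4     4     5     5     6     6     7     7     8     8     9     9
          3     1     1     2     3     4     5     7     8    10    12    14    16    19    21    24    27    30    33
          7     1     1     2     3     4     5     7     9    11    14    17    20    24    28    33    38    44    50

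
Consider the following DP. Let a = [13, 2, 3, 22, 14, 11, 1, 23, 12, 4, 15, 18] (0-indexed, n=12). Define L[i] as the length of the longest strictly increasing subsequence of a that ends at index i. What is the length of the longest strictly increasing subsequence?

   i    0    1    2    3    4    5    6    7    8    9   10   11
a[i]   13    2    3   22   14   11    1   23   12    4   15   18
L[i]    1    1    2    3    3    3    1    4    4    3    5    6

6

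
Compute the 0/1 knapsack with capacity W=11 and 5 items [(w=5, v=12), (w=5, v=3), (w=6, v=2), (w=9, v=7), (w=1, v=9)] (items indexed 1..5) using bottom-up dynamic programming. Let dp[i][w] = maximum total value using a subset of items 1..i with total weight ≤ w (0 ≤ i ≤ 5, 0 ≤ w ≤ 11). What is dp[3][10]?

i\w   0   1   2   3   4   5   6   7   8   9  10  11
  0   0   0   0   0   0   0   0   0   0   0   0   0
  1   0   0   0   0   0  12  12  12  12  12  12  12
  2   0   0   0   0   0  12  12  12  12  12  15  15
  3   0   0   0   0   0  12  12  12  12  12  15  15
  4   0   0   0   0   0  12  12  12  12  12  15  15
  5   0   9   9   9   9  12  21  21  21  21  21  24

15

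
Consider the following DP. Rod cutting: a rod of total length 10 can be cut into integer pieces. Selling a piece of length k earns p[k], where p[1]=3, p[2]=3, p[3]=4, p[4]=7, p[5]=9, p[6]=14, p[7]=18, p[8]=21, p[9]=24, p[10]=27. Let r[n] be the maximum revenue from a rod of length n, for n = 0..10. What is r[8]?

24

   n    0    1    2    3    4    5    6    7    8    9   10
r[n]    0    3    6    9   12   15   18   21   24   27   30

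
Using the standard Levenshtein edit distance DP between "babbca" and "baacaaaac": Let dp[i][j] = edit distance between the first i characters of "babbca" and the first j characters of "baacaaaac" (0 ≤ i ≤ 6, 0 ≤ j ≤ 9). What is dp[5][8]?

   ''  b  a  a  c  a  a  a  a  c
''  0  1  2  3  4  5  6  7  8  9
 b  1  0  1  2  3  4  5  6  7  8
 a  2  1  0  1  2  3  4  5  6  7
 b  3  2  1  1  2  3  4  5  6  7
 b  4  3  2  2  2  3  4  5  6  7
 c  5  4  3  3  2  3  4  5  6  6
 a  6  5  4  3  3  2  3  4  5  6

6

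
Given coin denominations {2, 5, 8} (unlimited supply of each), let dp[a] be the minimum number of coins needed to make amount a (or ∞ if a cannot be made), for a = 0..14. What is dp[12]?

3

 a  0  1  2  3  4  5  6  7  8  9 10 11 12 13 14
dp  0  -  1  -  2  1  3  2  1  3  2  4  3  2  4
(- denotes ∞ / unreachable)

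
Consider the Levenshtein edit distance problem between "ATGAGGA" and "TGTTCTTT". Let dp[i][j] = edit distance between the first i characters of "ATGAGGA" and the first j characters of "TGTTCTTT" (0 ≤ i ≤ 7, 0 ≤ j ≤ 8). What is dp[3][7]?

   ''  T  G  T  T  C  T  T  T
''  0  1  2  3  4  5  6  7  8
 A  1  1  2  3  4  5  6  7  8
 T  2  1  2  2  3  4  5  6  7
 G  3  2  1  2  3  4  5  6  7
 A  4  3  2  2  3  4  5  6  7
 G  5  4  3  3  3  4  5  6  7
 G  6  5  4  4  4  4  5  6  7
 A  7  6  5  5  5  5  5  6  7

6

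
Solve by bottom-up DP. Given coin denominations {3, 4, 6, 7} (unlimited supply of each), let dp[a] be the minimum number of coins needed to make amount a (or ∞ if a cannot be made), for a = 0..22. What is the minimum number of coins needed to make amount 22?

 a  0  1  2  3  4  5  6  7  8  9 10 11 12 13 14 15 16 17 18 19 20 21 22
dp  0  -  -  1  1  -  1  1  2  2  2  2  2  2  2  3  3  3  3  3  3  3  4
(- denotes ∞ / unreachable)

4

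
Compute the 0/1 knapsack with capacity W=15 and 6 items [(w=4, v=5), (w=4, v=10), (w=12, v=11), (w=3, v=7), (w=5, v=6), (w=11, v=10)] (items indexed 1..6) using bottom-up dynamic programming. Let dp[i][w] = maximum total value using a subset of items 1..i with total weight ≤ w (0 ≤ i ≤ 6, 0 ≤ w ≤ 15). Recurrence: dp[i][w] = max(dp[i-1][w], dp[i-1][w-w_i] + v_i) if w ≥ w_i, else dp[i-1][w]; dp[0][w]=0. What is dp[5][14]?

i\w   0   1   2   3   4   5   6   7   8   9  10  11  12  13  14  15
  0   0   0   0   0   0   0   0   0   0   0   0   0   0   0   0   0
  1   0   0   0   0   5   5   5   5   5   5   5   5   5   5   5   5
  2   0   0   0   0  10  10  10  10  15  15  15  15  15  15  15  15
  3   0   0   0   0  10  10  10  10  15  15  15  15  15  15  15  15
  4   0   0   0   7  10  10  10  17  17  17  17  22  22  22  22  22
  5   0   0   0   7  10  10  10  17  17  17  17  22  23  23  23  23
  6   0   0   0   7  10  10  10  17  17  17  17  22  23  23  23  23

23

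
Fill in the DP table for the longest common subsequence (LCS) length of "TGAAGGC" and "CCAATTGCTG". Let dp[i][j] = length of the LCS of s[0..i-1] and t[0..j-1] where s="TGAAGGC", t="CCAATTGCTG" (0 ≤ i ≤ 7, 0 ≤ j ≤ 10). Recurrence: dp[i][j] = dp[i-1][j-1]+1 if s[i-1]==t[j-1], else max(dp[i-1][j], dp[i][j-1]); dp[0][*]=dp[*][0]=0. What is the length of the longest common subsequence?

4

   ''  C  C  A  A  T  T  G  C  T  G
''  0  0  0  0  0  0  0  0  0  0  0
 T  0  0  0  0  0  1  1  1  1  1  1
 G  0  0  0  0  0  1  1  2  2  2  2
 A  0  0  0  1  1  1  1  2  2  2  2
 A  0  0  0  1  2  2  2  2  2  2  2
 G  0  0  0  1  2  2  2  3  3  3  3
 G  0  0  0  1  2  2  2  3  3  3  4
 C  0  1  1  1  2  2  2  3  4  4  4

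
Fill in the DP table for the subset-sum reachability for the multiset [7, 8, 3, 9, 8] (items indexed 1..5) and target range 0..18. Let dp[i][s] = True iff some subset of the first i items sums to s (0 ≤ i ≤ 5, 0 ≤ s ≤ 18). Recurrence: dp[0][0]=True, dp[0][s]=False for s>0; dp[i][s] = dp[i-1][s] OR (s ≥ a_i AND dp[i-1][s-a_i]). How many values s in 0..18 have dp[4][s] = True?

12

i\s   0   1   2   3   4   5   6   7   8   9  10  11  12  13  14  15  16  17  18
  0   T   F   F   F   F   F   F   F   F   F   F   F   F   F   F   F   F   F   F
  1   T   F   F   F   F   F   F   T   F   F   F   F   F   F   F   F   F   F   F
  2   T   F   F   F   F   F   F   T   T   F   F   F   F   F   F   T   F   F   F
  3   T   F   F   T   F   F   F   T   T   F   T   T   F   F   F   T   F   F   T
  4   T   F   F   T   F   F   F   T   T   T   T   T   T   F   F   T   T   T   T
  5   T   F   F   T   F   F   F   T   T   T   T   T   T   F   F   T   T   T   T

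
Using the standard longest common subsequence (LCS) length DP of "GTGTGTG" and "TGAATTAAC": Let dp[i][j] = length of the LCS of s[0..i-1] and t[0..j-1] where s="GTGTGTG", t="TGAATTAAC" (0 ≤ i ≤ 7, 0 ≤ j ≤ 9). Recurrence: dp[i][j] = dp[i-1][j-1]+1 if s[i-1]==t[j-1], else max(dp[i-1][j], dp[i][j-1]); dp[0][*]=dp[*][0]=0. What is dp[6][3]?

   ''  T  G  A  A  T  T  A  A  C
''  0  0  0  0  0  0  0  0  0  0
 G  0  0  1  1  1  1  1  1  1  1
 T  0  1  1  1  1  2  2  2  2  2
 G  0  1  2  2  2  2  2  2  2  2
 T  0  1  2  2  2  3  3  3  3  3
 G  0  1  2  2  2  3  3  3  3  3
 T  0  1  2  2  2  3  4  4  4  4
 G  0  1  2  2  2  3  4  4  4  4

2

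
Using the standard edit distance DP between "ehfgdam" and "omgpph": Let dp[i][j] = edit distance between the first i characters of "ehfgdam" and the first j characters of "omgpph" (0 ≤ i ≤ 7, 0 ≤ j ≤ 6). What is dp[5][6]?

   ''  o  m  g  p  p  h
''  0  1  2  3  4  5  6
 e  1  1  2  3  4  5  6
 h  2  2  2  3  4  5  5
 f  3  3  3  3  4  5  6
 g  4  4  4  3  4  5  6
 d  5  5  5  4  4  5  6
 a  6  6  6  5  5  5  6
 m  7  7  6  6  6  6  6

6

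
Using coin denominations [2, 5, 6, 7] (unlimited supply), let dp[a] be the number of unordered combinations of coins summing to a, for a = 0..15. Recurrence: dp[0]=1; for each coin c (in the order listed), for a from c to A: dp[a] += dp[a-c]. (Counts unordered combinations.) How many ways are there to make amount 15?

after  coin     0     1     2     3     4     5     6     7     8     9    10    11    12    13    14    15
          2     1     0     1     0     1     0     1     0     1     0     1     0     1     0     1     0
          5     1     0     1     0     1     1     1     1     1     1     2     1     2     1     2     2
          6     1     0     1     0     1     1     2     1     2     1     3     2     4     2     4     3
          7     1     0     1     0     1     1     2     2     2     2     3     3     5     4     6     5

5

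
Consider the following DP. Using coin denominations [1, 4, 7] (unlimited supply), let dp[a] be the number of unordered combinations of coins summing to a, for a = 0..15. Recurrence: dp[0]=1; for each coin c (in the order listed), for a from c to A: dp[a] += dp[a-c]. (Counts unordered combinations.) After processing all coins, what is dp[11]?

after  coin     0     1     2     3     4     5     6     7     8     9    10    11    12    13    14    15
          1     1     1     1     1     1     1     1     1     1     1     1     1     1     1     1     1
          4     1     1     1     1     2     2     2     2     3     3     3     3     4     4     4     4
          7     1     1     1     1     2     2     2     3     4     4     4     5     6     6     7     8

5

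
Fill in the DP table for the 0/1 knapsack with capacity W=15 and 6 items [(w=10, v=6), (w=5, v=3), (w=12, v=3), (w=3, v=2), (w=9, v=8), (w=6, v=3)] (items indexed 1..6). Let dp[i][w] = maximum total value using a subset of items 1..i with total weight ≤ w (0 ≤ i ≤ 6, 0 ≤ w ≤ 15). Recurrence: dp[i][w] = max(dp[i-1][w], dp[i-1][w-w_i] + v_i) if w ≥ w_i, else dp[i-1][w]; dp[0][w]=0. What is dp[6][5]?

i\w   0   1   2   3   4   5   6   7   8   9  10  11  12  13  14  15
  0   0   0   0   0   0   0   0   0   0   0   0   0   0   0   0   0
  1   0   0   0   0   0   0   0   0   0   0   6   6   6   6   6   6
  2   0   0   0   0   0   3   3   3   3   3   6   6   6   6   6   9
  3   0   0   0   0   0   3   3   3   3   3   6   6   6   6   6   9
  4   0   0   0   2   2   3   3   3   5   5   6   6   6   8   8   9
  5   0   0   0   2   2   3   3   3   5   8   8   8  10  10  11  11
  6   0   0   0   2   2   3   3   3   5   8   8   8  10  10  11  11

3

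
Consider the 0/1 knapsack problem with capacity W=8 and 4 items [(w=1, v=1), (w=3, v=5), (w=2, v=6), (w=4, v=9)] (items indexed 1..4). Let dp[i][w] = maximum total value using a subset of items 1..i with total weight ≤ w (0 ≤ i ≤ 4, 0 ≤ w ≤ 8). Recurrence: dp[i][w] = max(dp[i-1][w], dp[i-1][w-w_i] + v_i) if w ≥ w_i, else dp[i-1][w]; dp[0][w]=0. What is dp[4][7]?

16

i\w   0   1   2   3   4   5   6   7   8
  0   0   0   0   0   0   0   0   0   0
  1   0   1   1   1   1   1   1   1   1
  2   0   1   1   5   6   6   6   6   6
  3   0   1   6   7   7  11  12  12  12
  4   0   1   6   7   9  11  15  16  16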